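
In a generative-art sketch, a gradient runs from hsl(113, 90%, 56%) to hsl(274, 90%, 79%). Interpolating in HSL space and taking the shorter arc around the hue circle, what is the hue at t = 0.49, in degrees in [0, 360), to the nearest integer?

192

Hue arc: Δh = 274 − 113 = 161° (|Δh| ≤ 180, already the shorter path).
H = 113 + 0.49 × (161) = 191.89 → 192°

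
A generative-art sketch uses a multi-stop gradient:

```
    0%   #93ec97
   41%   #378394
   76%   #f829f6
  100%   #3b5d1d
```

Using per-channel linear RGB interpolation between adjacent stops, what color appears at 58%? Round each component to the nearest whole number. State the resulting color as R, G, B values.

(149, 87, 196)

58% lies between the 41% and 76% stops, so the local fraction is t = (58 − 41)/(76 − 41) = 17/35 ≈ 0.4857.
#378394 → (55, 131, 148); #f829f6 → (248, 41, 246).
R = 55 + 0.4857 × (248 − 55) = 148.74 → 149
G = 131 + 0.4857 × (41 − 131) = 87.287 → 87
B = 148 + 0.4857 × (246 − 148) = 195.599 → 196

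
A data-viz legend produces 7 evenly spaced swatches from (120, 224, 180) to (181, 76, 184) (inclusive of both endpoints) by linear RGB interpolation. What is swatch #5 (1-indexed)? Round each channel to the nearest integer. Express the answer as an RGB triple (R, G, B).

With 7 swatches and endpoints inclusive, swatch 5 sits at t = (5 − 1)/(7 − 1) = 4/6 ≈ 0.6667.
R = 120 + 0.6667 × (181 − 120) = 160.669 → 161
G = 224 + 0.6667 × (76 − 224) = 125.328 → 125
B = 180 + 0.6667 × (184 − 180) = 182.667 → 183

(161, 125, 183)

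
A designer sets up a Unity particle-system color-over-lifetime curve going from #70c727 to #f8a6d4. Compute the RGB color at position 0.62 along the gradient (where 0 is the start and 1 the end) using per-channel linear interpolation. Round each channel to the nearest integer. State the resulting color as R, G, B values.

(196, 179, 146)

#70c727 → (112, 199, 39); #f8a6d4 → (248, 166, 212).
R = 112 + 0.62 × (248 − 112) = 112 + 0.62 × 136 = 196.32 → 196
G = 199 + 0.62 × (166 − 199) = 199 + 0.62 × -33 = 178.54 → 179
B = 39 + 0.62 × (212 − 39) = 39 + 0.62 × 173 = 146.26 → 146
So the blended color is (196, 179, 146), about #c4b392.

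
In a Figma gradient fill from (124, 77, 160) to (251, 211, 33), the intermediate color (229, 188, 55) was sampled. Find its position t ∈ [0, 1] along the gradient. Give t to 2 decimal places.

Invert the lerp on the G channel (largest span, 134): t = (188 − 77) / (211 − 77) = 111/134 = 0.82836.
Check on R: (229 − 124)/(251 − 124) = 0.8268 ✓

0.83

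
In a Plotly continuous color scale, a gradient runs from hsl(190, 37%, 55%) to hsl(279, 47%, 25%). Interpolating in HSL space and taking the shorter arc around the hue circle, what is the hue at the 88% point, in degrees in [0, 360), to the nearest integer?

268

Hue arc: Δh = 279 − 190 = 89° (|Δh| ≤ 180, already the shorter path).
H = 190 + 0.88 × (89) = 268.32 → 268°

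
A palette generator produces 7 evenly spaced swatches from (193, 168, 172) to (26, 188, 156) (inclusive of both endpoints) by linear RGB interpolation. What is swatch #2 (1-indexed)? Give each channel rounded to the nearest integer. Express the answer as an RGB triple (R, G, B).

(165, 171, 169)

With 7 swatches and endpoints inclusive, swatch 2 sits at t = (2 − 1)/(7 − 1) = 1/6 ≈ 0.1667.
R = 193 + 0.1667 × (26 − 193) = 165.161 → 165
G = 168 + 0.1667 × (188 − 168) = 171.334 → 171
B = 172 + 0.1667 × (156 − 172) = 169.333 → 169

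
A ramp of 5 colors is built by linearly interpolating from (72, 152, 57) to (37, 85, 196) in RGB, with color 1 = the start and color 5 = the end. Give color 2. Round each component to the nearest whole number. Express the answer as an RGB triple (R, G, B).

(63, 135, 92)

With 5 swatches and endpoints inclusive, swatch 2 sits at t = (2 − 1)/(5 − 1) = 1/4 ≈ 0.25.
R = 72 + 0.25 × (37 − 72) = 63.25 → 63
G = 152 + 0.25 × (85 − 152) = 135.25 → 135
B = 57 + 0.25 × (196 − 57) = 91.75 → 92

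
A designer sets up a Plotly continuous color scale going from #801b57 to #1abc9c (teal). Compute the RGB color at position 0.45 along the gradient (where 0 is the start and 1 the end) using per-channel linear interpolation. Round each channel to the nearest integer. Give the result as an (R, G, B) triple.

(82, 99, 118)

#801b57 → (128, 27, 87); #1abc9c → (26, 188, 156).
R = 128 + 0.45 × (26 − 128) = 128 + 0.45 × -102 = 82.1 → 82
G = 27 + 0.45 × (188 − 27) = 27 + 0.45 × 161 = 99.45 → 99
B = 87 + 0.45 × (156 − 87) = 87 + 0.45 × 69 = 118.05 → 118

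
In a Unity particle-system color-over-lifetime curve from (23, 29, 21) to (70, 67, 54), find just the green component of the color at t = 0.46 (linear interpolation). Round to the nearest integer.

46

G = 29 + 0.46 × (67 − 29) = 46.48 → 46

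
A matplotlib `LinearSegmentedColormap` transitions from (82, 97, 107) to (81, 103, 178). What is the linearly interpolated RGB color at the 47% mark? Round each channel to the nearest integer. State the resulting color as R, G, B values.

47% corresponds to t = 0.47.
R = 82 + 0.47 × (81 − 82) = 82 + 0.47 × -1 = 81.53 → 82
G = 97 + 0.47 × (103 − 97) = 97 + 0.47 × 6 = 99.82 → 100
B = 107 + 0.47 × (178 − 107) = 107 + 0.47 × 71 = 140.37 → 140

(82, 100, 140)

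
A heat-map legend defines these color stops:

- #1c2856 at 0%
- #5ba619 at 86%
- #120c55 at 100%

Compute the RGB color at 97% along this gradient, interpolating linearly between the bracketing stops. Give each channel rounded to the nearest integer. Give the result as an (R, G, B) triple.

97% lies between the 86% and 100% stops, so the local fraction is t = (97 − 86)/(100 − 86) = 11/14 ≈ 0.7857.
#5ba619 → (91, 166, 25); #120c55 → (18, 12, 85).
R = 91 + 0.7857 × (18 − 91) = 33.644 → 34
G = 166 + 0.7857 × (12 − 166) = 45.002 → 45
B = 25 + 0.7857 × (85 − 25) = 72.142 → 72

(34, 45, 72)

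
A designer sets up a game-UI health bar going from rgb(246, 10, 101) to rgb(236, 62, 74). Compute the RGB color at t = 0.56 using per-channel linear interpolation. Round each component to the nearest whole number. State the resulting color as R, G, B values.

(240, 39, 86)

R = 246 + 0.56 × (236 − 246) = 246 + 0.56 × -10 = 240.4 → 240
G = 10 + 0.56 × (62 − 10) = 10 + 0.56 × 52 = 39.12 → 39
B = 101 + 0.56 × (74 − 101) = 101 + 0.56 × -27 = 85.88 → 86
So the blended color is (240, 39, 86), about #f02756.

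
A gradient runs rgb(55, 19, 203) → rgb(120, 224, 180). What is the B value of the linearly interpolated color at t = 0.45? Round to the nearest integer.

193

B = 203 + 0.45 × (180 − 203) = 192.65 → 193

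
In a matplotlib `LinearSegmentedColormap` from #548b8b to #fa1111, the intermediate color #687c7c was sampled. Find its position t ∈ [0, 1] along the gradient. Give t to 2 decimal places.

Invert the lerp on the R channel (largest span, 166): t = (104 − 84) / (250 − 84) = 20/166 = 0.12048.
Check on G: (124 − 139)/(17 − 139) = 0.123 ✓

0.12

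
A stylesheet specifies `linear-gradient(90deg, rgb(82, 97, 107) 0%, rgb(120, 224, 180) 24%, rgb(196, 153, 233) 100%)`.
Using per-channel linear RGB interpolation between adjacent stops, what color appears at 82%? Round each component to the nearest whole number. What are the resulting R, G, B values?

(178, 170, 220)

82% lies between the 24% and 100% stops, so the local fraction is t = (82 − 24)/(100 − 24) = 58/76 ≈ 0.7632.
R = 120 + 0.7632 × (196 − 120) = 178.003 → 178
G = 224 + 0.7632 × (153 − 224) = 169.813 → 170
B = 180 + 0.7632 × (233 − 180) = 220.45 → 220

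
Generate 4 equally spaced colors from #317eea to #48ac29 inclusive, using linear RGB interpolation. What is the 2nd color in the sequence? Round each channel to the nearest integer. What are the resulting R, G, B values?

(57, 141, 170)

With 4 swatches and endpoints inclusive, swatch 2 sits at t = (2 − 1)/(4 − 1) = 1/3 ≈ 0.3333.
#317eea → (49, 126, 234); #48ac29 → (72, 172, 41).
R = 49 + 0.3333 × (72 − 49) = 56.666 → 57
G = 126 + 0.3333 × (172 − 126) = 141.332 → 141
B = 234 + 0.3333 × (41 − 234) = 169.673 → 170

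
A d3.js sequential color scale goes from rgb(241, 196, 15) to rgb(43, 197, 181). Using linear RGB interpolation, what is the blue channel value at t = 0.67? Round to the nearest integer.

B = 15 + 0.67 × (181 − 15) = 126.22 → 126

126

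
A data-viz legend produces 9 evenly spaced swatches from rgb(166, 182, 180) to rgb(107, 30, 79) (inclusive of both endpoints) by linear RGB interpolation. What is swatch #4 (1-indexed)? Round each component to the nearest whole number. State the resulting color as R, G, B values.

(144, 125, 142)

With 9 swatches and endpoints inclusive, swatch 4 sits at t = (4 − 1)/(9 − 1) = 3/8 ≈ 0.375.
R = 166 + 0.375 × (107 − 166) = 143.875 → 144
G = 182 + 0.375 × (30 − 182) = 125 → 125
B = 180 + 0.375 × (79 − 180) = 142.125 → 142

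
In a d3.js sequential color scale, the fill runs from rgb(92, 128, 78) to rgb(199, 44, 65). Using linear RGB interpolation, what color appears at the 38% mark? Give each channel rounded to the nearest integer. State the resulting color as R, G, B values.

38% corresponds to t = 0.38.
R = 92 + 0.38 × (199 − 92) = 92 + 0.38 × 107 = 132.66 → 133
G = 128 + 0.38 × (44 − 128) = 128 + 0.38 × -84 = 96.08 → 96
B = 78 + 0.38 × (65 − 78) = 78 + 0.38 × -13 = 73.06 → 73

(133, 96, 73)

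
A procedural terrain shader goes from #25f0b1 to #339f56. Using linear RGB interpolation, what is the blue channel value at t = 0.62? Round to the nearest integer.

B₁ = 177 (from #25f0b1), B₂ = 86 (from #339f56).
B = 177 + 0.62 × (86 − 177) = 120.58 → 121

121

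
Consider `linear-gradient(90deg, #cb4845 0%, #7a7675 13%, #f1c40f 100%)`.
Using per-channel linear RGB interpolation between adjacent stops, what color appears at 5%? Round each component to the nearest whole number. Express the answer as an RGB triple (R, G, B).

5% lies between the 0% and 13% stops, so the local fraction is t = (5 − 0)/(13 − 0) = 5/13 ≈ 0.3846.
#cb4845 → (203, 72, 69); #7a7675 → (122, 118, 117).
R = 203 + 0.3846 × (122 − 203) = 171.847 → 172
G = 72 + 0.3846 × (118 − 72) = 89.692 → 90
B = 69 + 0.3846 × (117 − 69) = 87.461 → 87

(172, 90, 87)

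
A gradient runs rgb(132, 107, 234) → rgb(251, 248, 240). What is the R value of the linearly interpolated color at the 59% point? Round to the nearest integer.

R = 132 + 0.59 × (251 − 132) = 202.21 → 202

202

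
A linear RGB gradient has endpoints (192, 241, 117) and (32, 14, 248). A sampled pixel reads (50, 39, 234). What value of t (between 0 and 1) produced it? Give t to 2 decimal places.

Invert the lerp on the G channel (largest span, 227): t = (39 − 241) / (14 − 241) = -202/-227 = 0.88987.
Check on R: (50 − 192)/(32 − 192) = 0.8875 ✓

0.89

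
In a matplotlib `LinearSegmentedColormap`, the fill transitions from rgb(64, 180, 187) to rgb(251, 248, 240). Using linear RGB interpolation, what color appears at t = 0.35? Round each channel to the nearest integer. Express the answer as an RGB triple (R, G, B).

R = 64 + 0.35 × (251 − 64) = 64 + 0.35 × 187 = 129.45 → 129
G = 180 + 0.35 × (248 − 180) = 180 + 0.35 × 68 = 203.8 → 204
B = 187 + 0.35 × (240 − 187) = 187 + 0.35 × 53 = 205.55 → 206
So the blended color is (129, 204, 206), about #81ccce.

(129, 204, 206)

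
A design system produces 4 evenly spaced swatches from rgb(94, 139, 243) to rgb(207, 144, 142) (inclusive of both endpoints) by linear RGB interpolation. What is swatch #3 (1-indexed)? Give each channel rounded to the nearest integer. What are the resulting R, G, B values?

With 4 swatches and endpoints inclusive, swatch 3 sits at t = (3 − 1)/(4 − 1) = 2/3 ≈ 0.6667.
R = 94 + 0.6667 × (207 − 94) = 169.337 → 169
G = 139 + 0.6667 × (144 − 139) = 142.333 → 142
B = 243 + 0.6667 × (142 − 243) = 175.663 → 176

(169, 142, 176)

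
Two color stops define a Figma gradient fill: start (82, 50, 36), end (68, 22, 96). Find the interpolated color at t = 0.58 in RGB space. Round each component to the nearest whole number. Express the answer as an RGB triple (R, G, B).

(74, 34, 71)

R = 82 + 0.58 × (68 − 82) = 82 + 0.58 × -14 = 73.88 → 74
G = 50 + 0.58 × (22 − 50) = 50 + 0.58 × -28 = 33.76 → 34
B = 36 + 0.58 × (96 − 36) = 36 + 0.58 × 60 = 70.8 → 71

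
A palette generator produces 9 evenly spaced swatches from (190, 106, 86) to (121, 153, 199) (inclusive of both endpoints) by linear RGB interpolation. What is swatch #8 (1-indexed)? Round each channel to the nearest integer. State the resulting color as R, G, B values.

(130, 147, 185)

With 9 swatches and endpoints inclusive, swatch 8 sits at t = (8 − 1)/(9 − 1) = 7/8 ≈ 0.875.
R = 190 + 0.875 × (121 − 190) = 129.625 → 130
G = 106 + 0.875 × (153 − 106) = 147.125 → 147
B = 86 + 0.875 × (199 − 86) = 184.875 → 185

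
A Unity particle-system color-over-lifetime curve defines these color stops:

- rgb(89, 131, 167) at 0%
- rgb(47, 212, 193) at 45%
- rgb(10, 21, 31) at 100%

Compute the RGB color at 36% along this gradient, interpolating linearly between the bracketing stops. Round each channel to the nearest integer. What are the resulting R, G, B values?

36% lies between the 0% and 45% stops, so the local fraction is t = (36 − 0)/(45 − 0) = 36/45 ≈ 0.8.
R = 89 + 0.8 × (47 − 89) = 55.4 → 55
G = 131 + 0.8 × (212 − 131) = 195.8 → 196
B = 167 + 0.8 × (193 − 167) = 187.8 → 188

(55, 196, 188)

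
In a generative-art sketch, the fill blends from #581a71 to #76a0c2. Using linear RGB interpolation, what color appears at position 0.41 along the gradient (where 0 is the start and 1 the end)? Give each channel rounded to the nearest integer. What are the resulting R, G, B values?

#581a71 → (88, 26, 113); #76a0c2 → (118, 160, 194).
R = 88 + 0.41 × (118 − 88) = 88 + 0.41 × 30 = 100.3 → 100
G = 26 + 0.41 × (160 − 26) = 26 + 0.41 × 134 = 80.94 → 81
B = 113 + 0.41 × (194 − 113) = 113 + 0.41 × 81 = 146.21 → 146

(100, 81, 146)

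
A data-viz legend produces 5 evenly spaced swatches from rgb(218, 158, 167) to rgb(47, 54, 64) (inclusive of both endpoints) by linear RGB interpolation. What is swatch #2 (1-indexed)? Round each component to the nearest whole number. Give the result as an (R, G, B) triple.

(175, 132, 141)

With 5 swatches and endpoints inclusive, swatch 2 sits at t = (2 − 1)/(5 − 1) = 1/4 ≈ 0.25.
R = 218 + 0.25 × (47 − 218) = 175.25 → 175
G = 158 + 0.25 × (54 − 158) = 132 → 132
B = 167 + 0.25 × (64 − 167) = 141.25 → 141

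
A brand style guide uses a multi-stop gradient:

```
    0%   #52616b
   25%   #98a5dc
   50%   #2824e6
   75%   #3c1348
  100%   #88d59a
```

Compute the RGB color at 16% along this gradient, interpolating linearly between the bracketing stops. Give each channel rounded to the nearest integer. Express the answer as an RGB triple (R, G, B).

16% lies between the 0% and 25% stops, so the local fraction is t = (16 − 0)/(25 − 0) = 16/25 ≈ 0.64.
#52616b → (82, 97, 107); #98a5dc → (152, 165, 220).
R = 82 + 0.64 × (152 − 82) = 126.8 → 127
G = 97 + 0.64 × (165 − 97) = 140.52 → 141
B = 107 + 0.64 × (220 − 107) = 179.32 → 179

(127, 141, 179)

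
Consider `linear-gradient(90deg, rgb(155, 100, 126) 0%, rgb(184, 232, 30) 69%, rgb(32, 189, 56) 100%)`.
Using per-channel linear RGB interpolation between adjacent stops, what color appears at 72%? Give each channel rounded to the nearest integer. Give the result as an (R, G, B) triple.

72% lies between the 69% and 100% stops, so the local fraction is t = (72 − 69)/(100 − 69) = 3/31 ≈ 0.0968.
R = 184 + 0.0968 × (32 − 184) = 169.286 → 169
G = 232 + 0.0968 × (189 − 232) = 227.838 → 228
B = 30 + 0.0968 × (56 − 30) = 32.517 → 33

(169, 228, 33)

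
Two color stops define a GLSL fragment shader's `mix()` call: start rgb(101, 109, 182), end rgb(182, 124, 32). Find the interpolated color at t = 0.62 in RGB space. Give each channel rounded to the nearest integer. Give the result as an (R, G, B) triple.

R = 101 + 0.62 × (182 − 101) = 101 + 0.62 × 81 = 151.22 → 151
G = 109 + 0.62 × (124 − 109) = 109 + 0.62 × 15 = 118.3 → 118
B = 182 + 0.62 × (32 − 182) = 182 + 0.62 × -150 = 89 → 89

(151, 118, 89)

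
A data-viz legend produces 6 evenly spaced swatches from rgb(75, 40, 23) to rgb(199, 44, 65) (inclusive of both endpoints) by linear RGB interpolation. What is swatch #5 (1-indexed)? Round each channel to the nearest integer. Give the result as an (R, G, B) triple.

(174, 43, 57)

With 6 swatches and endpoints inclusive, swatch 5 sits at t = (5 − 1)/(6 − 1) = 4/5 ≈ 0.8.
R = 75 + 0.8 × (199 − 75) = 174.2 → 174
G = 40 + 0.8 × (44 − 40) = 43.2 → 43
B = 23 + 0.8 × (65 − 23) = 56.6 → 57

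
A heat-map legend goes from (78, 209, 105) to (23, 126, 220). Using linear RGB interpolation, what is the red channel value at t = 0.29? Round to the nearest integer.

R = 78 + 0.29 × (23 − 78) = 62.05 → 62

62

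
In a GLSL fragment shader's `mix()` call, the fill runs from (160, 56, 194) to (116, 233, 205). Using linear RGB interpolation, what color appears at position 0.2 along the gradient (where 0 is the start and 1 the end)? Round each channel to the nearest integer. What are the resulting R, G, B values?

R = 160 + 0.2 × (116 − 160) = 160 + 0.2 × -44 = 151.2 → 151
G = 56 + 0.2 × (233 − 56) = 56 + 0.2 × 177 = 91.4 → 91
B = 194 + 0.2 × (205 − 194) = 194 + 0.2 × 11 = 196.2 → 196
So the blended color is (151, 91, 196), about #975bc4.

(151, 91, 196)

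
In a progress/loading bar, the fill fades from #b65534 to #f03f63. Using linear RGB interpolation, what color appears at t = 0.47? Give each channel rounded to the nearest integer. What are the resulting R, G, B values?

#b65534 → (182, 85, 52); #f03f63 → (240, 63, 99).
R = 182 + 0.47 × (240 − 182) = 182 + 0.47 × 58 = 209.26 → 209
G = 85 + 0.47 × (63 − 85) = 85 + 0.47 × -22 = 74.66 → 75
B = 52 + 0.47 × (99 − 52) = 52 + 0.47 × 47 = 74.09 → 74

(209, 75, 74)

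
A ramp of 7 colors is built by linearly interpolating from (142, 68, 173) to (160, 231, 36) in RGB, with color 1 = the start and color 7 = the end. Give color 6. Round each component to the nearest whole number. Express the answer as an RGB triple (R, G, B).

(157, 204, 59)

With 7 swatches and endpoints inclusive, swatch 6 sits at t = (6 − 1)/(7 − 1) = 5/6 ≈ 0.8333.
R = 142 + 0.8333 × (160 − 142) = 156.999 → 157
G = 68 + 0.8333 × (231 − 68) = 203.828 → 204
B = 173 + 0.8333 × (36 − 173) = 58.838 → 59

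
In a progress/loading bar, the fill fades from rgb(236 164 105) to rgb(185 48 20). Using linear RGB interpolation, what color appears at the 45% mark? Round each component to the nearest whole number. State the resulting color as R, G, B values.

45% corresponds to t = 0.45.
R = 236 + 0.45 × (185 − 236) = 236 + 0.45 × -51 = 213.05 → 213
G = 164 + 0.45 × (48 − 164) = 164 + 0.45 × -116 = 111.8 → 112
B = 105 + 0.45 × (20 − 105) = 105 + 0.45 × -85 = 66.75 → 67
So the blended color is (213, 112, 67), about #d57043.

(213, 112, 67)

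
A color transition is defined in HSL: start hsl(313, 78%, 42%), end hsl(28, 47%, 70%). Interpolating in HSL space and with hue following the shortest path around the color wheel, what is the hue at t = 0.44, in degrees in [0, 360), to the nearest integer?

Hue: 28 − 313 = -285°, but |-285| > 180 so the shorter arc goes the other way: Δh = -285 + 360 = 75°.
H = 313 + 0.44 × (75) = 346 → 346°

346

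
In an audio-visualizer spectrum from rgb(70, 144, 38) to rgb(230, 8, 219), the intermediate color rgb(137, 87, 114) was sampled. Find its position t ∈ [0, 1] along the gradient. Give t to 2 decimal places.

0.42

Invert the lerp on the B channel (largest span, 181): t = (114 − 38) / (219 − 38) = 76/181 = 0.41989.
Check on R: (137 − 70)/(230 − 70) = 0.4188 ✓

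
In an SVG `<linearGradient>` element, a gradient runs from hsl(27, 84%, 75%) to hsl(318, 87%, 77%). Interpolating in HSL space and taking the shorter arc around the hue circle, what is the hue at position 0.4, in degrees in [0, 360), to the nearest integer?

Hue: 318 − 27 = 291°, but |291| > 180 so the shorter arc goes the other way: Δh = 291 − 360 = -69°.
H = 27 + 0.4 × (-69) = -0.6 → -1 → -1 mod 360 = 359°

359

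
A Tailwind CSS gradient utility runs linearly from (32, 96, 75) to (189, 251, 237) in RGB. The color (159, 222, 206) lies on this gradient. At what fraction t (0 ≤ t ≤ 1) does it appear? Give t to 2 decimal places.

Invert the lerp on the B channel (largest span, 162): t = (206 − 75) / (237 − 75) = 131/162 = 0.80864.
Check on R: (159 − 32)/(189 − 32) = 0.8089 ✓

0.81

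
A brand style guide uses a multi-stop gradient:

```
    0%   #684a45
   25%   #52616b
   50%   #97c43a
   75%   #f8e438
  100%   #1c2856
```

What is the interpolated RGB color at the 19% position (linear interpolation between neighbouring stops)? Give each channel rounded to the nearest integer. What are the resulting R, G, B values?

19% lies between the 0% and 25% stops, so the local fraction is t = (19 − 0)/(25 − 0) = 19/25 ≈ 0.76.
#684a45 → (104, 74, 69); #52616b → (82, 97, 107).
R = 104 + 0.76 × (82 − 104) = 87.28 → 87
G = 74 + 0.76 × (97 − 74) = 91.48 → 91
B = 69 + 0.76 × (107 − 69) = 97.88 → 98

(87, 91, 98)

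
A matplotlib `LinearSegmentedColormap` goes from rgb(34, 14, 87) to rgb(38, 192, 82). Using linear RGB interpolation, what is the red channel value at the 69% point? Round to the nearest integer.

R = 34 + 0.69 × (38 − 34) = 36.76 → 37

37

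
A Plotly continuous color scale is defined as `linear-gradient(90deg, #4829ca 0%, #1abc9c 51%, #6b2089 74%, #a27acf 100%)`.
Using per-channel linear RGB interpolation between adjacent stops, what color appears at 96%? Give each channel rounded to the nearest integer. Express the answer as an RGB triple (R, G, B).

(154, 108, 196)

96% lies between the 74% and 100% stops, so the local fraction is t = (96 − 74)/(100 − 74) = 22/26 ≈ 0.8462.
#6b2089 → (107, 32, 137); #a27acf → (162, 122, 207).
R = 107 + 0.8462 × (162 − 107) = 153.541 → 154
G = 32 + 0.8462 × (122 − 32) = 108.158 → 108
B = 137 + 0.8462 × (207 − 137) = 196.234 → 196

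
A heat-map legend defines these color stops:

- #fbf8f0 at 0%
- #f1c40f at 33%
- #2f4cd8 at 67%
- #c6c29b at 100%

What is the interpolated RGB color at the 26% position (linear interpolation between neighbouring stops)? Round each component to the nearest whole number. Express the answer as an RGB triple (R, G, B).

(243, 207, 63)

26% lies between the 0% and 33% stops, so the local fraction is t = (26 − 0)/(33 − 0) = 26/33 ≈ 0.7879.
#fbf8f0 → (251, 248, 240); #f1c40f → (241, 196, 15).
R = 251 + 0.7879 × (241 − 251) = 243.121 → 243
G = 248 + 0.7879 × (196 − 248) = 207.029 → 207
B = 240 + 0.7879 × (15 − 240) = 62.722 → 63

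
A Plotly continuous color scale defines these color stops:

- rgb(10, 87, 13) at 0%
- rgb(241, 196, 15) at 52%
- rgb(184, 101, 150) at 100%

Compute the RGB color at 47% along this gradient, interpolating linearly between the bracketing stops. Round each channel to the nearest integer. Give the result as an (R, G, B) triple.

(219, 186, 15)

47% lies between the 0% and 52% stops, so the local fraction is t = (47 − 0)/(52 − 0) = 47/52 ≈ 0.9038.
R = 10 + 0.9038 × (241 − 10) = 218.778 → 219
G = 87 + 0.9038 × (196 − 87) = 185.514 → 186
B = 13 + 0.9038 × (15 − 13) = 14.808 → 15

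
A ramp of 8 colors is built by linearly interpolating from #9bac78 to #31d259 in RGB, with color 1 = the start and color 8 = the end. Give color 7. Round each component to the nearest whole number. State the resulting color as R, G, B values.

(64, 205, 93)

With 8 swatches and endpoints inclusive, swatch 7 sits at t = (7 − 1)/(8 − 1) = 6/7 ≈ 0.8571.
#9bac78 → (155, 172, 120); #31d259 → (49, 210, 89).
R = 155 + 0.8571 × (49 − 155) = 64.147 → 64
G = 172 + 0.8571 × (210 − 172) = 204.57 → 205
B = 120 + 0.8571 × (89 − 120) = 93.43 → 93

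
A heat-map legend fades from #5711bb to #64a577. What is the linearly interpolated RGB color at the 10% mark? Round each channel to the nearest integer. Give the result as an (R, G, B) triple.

#5711bb → (87, 17, 187); #64a577 → (100, 165, 119).
10% corresponds to t = 0.1.
R = 87 + 0.1 × (100 − 87) = 87 + 0.1 × 13 = 88.3 → 88
G = 17 + 0.1 × (165 − 17) = 17 + 0.1 × 148 = 31.8 → 32
B = 187 + 0.1 × (119 − 187) = 187 + 0.1 × -68 = 180.2 → 180

(88, 32, 180)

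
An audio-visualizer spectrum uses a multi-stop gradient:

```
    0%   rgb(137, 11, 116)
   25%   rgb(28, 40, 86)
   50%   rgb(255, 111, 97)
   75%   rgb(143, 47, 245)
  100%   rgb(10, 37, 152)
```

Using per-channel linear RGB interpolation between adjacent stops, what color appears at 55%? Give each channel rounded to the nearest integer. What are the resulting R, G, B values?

(233, 98, 127)

55% lies between the 50% and 75% stops, so the local fraction is t = (55 − 50)/(75 − 50) = 5/25 ≈ 0.2.
R = 255 + 0.2 × (143 − 255) = 232.6 → 233
G = 111 + 0.2 × (47 − 111) = 98.2 → 98
B = 97 + 0.2 × (245 − 97) = 126.6 → 127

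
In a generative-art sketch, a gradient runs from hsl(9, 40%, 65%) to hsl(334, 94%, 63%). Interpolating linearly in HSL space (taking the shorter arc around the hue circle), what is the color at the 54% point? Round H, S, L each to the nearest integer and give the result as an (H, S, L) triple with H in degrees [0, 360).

Hue: 334 − 9 = 325°, but |325| > 180 so the shorter arc goes the other way: Δh = 325 − 360 = -35°.
H = 9 + 0.54 × (-35) = -9.9 → -10 → -10 mod 360 = 350°
S = 40 + 0.54 × (94 − 40) = 69.16 → 69%
L = 65 + 0.54 × (63 − 65) = 63.92 → 64%

(350, 69, 64)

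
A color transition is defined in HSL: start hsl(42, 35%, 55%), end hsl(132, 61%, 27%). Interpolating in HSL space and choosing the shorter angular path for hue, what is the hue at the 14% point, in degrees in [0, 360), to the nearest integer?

55

Hue arc: Δh = 132 − 42 = 90° (|Δh| ≤ 180, already the shorter path).
H = 42 + 0.14 × (90) = 54.6 → 55°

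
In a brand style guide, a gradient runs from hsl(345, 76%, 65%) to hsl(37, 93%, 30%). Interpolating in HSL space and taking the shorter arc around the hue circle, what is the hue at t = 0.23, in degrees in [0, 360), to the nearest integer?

Hue: 37 − 345 = -308°, but |-308| > 180 so the shorter arc goes the other way: Δh = -308 + 360 = 52°.
H = 345 + 0.23 × (52) = 356.96 → 357°

357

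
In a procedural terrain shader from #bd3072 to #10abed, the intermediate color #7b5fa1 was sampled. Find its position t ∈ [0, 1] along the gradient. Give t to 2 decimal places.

0.38

Invert the lerp on the R channel (largest span, 173): t = (123 − 189) / (16 − 189) = -66/-173 = 0.3815.
Check on G: (95 − 48)/(171 − 48) = 0.3821 ✓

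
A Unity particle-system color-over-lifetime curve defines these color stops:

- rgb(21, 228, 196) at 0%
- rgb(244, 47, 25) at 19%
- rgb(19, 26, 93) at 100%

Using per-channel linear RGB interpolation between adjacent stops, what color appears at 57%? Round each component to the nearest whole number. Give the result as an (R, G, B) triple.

(138, 37, 57)

57% lies between the 19% and 100% stops, so the local fraction is t = (57 − 19)/(100 − 19) = 38/81 ≈ 0.4691.
R = 244 + 0.4691 × (19 − 244) = 138.452 → 138
G = 47 + 0.4691 × (26 − 47) = 37.149 → 37
B = 25 + 0.4691 × (93 − 25) = 56.899 → 57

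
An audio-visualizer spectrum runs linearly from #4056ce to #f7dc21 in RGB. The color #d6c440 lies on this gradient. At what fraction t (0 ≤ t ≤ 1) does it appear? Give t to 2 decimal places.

0.82

Invert the lerp on the R channel (largest span, 183): t = (214 − 64) / (247 − 64) = 150/183 = 0.81967.
Check on G: (196 − 86)/(220 − 86) = 0.8209 ✓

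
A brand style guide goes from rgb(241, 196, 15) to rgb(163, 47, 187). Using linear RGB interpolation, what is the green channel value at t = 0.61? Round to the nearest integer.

105

G = 196 + 0.61 × (47 − 196) = 105.11 → 105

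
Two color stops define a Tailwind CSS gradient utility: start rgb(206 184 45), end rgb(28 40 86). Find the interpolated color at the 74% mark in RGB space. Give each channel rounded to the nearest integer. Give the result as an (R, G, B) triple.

74% corresponds to t = 0.74.
R = 206 + 0.74 × (28 − 206) = 206 + 0.74 × -178 = 74.28 → 74
G = 184 + 0.74 × (40 − 184) = 184 + 0.74 × -144 = 77.44 → 77
B = 45 + 0.74 × (86 − 45) = 45 + 0.74 × 41 = 75.34 → 75

(74, 77, 75)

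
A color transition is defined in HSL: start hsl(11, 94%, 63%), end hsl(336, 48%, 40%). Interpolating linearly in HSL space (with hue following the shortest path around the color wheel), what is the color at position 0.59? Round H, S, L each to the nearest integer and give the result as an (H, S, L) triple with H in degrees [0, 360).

Hue: 336 − 11 = 325°, but |325| > 180 so the shorter arc goes the other way: Δh = 325 − 360 = -35°.
H = 11 + 0.59 × (-35) = -9.65 → -10 → -10 mod 360 = 350°
S = 94 + 0.59 × (48 − 94) = 66.86 → 67%
L = 63 + 0.59 × (40 − 63) = 49.43 → 49%

(350, 67, 49)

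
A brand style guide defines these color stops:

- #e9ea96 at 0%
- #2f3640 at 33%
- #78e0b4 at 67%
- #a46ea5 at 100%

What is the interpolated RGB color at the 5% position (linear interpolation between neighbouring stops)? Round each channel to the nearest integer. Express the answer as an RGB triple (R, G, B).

(205, 207, 137)

5% lies between the 0% and 33% stops, so the local fraction is t = (5 − 0)/(33 − 0) = 5/33 ≈ 0.1515.
#e9ea96 → (233, 234, 150); #2f3640 → (47, 54, 64).
R = 233 + 0.1515 × (47 − 233) = 204.821 → 205
G = 234 + 0.1515 × (54 − 234) = 206.73 → 207
B = 150 + 0.1515 × (64 − 150) = 136.971 → 137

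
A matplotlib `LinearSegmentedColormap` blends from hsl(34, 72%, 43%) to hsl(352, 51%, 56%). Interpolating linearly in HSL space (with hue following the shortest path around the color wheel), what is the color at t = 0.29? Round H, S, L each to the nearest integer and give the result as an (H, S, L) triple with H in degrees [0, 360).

(22, 66, 47)

Hue: 352 − 34 = 318°, but |318| > 180 so the shorter arc goes the other way: Δh = 318 − 360 = -42°.
H = 34 + 0.29 × (-42) = 21.82 → 22°
S = 72 + 0.29 × (51 − 72) = 65.91 → 66%
L = 43 + 0.29 × (56 − 43) = 46.77 → 47%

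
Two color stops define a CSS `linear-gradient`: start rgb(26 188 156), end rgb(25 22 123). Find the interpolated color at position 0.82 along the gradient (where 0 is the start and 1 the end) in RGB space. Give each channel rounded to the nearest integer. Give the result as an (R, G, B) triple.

R = 26 + 0.82 × (25 − 26) = 26 + 0.82 × -1 = 25.18 → 25
G = 188 + 0.82 × (22 − 188) = 188 + 0.82 × -166 = 51.88 → 52
B = 156 + 0.82 × (123 − 156) = 156 + 0.82 × -33 = 128.94 → 129

(25, 52, 129)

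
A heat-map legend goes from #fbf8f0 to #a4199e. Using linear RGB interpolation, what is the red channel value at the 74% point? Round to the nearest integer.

R₁ = 251 (from #fbf8f0), R₂ = 164 (from #a4199e).
R = 251 + 0.74 × (164 − 251) = 186.62 → 187

187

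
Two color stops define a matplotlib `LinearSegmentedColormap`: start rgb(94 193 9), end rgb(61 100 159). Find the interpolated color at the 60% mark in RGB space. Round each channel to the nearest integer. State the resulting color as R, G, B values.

60% corresponds to t = 0.6.
R = 94 + 0.6 × (61 − 94) = 94 + 0.6 × -33 = 74.2 → 74
G = 193 + 0.6 × (100 − 193) = 193 + 0.6 × -93 = 137.2 → 137
B = 9 + 0.6 × (159 − 9) = 9 + 0.6 × 150 = 99 → 99

(74, 137, 99)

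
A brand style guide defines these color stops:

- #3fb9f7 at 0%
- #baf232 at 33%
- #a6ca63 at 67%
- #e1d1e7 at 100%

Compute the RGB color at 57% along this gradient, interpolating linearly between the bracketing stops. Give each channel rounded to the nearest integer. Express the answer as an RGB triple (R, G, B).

(172, 214, 85)

57% lies between the 33% and 67% stops, so the local fraction is t = (57 − 33)/(67 − 33) = 24/34 ≈ 0.7059.
#baf232 → (186, 242, 50); #a6ca63 → (166, 202, 99).
R = 186 + 0.7059 × (166 − 186) = 171.882 → 172
G = 242 + 0.7059 × (202 − 242) = 213.764 → 214
B = 50 + 0.7059 × (99 − 50) = 84.589 → 85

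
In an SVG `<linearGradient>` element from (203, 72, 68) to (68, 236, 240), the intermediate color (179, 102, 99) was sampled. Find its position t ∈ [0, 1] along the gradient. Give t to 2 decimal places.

0.18

Invert the lerp on the B channel (largest span, 172): t = (99 − 68) / (240 − 68) = 31/172 = 0.18023.
Check on R: (179 − 203)/(68 − 203) = 0.1778 ✓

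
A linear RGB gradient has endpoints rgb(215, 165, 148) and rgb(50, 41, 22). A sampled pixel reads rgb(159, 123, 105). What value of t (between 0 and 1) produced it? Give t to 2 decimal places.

0.34

Invert the lerp on the R channel (largest span, 165): t = (159 − 215) / (50 − 215) = -56/-165 = 0.33939.
Check on G: (123 − 165)/(41 − 165) = 0.3387 ✓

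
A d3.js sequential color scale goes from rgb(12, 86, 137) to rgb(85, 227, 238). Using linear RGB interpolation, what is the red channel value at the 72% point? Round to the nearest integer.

R = 12 + 0.72 × (85 − 12) = 64.56 → 65

65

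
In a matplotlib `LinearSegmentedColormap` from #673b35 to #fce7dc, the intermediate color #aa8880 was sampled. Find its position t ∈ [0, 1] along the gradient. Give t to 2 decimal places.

Invert the lerp on the G channel (largest span, 172): t = (136 − 59) / (231 − 59) = 77/172 = 0.44767.
Check on R: (170 − 103)/(252 − 103) = 0.4497 ✓

0.45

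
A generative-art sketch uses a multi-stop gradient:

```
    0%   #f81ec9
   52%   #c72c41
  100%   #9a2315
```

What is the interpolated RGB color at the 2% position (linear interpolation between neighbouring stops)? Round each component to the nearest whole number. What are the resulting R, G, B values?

(246, 31, 196)

2% lies between the 0% and 52% stops, so the local fraction is t = (2 − 0)/(52 − 0) = 2/52 ≈ 0.0385.
#f81ec9 → (248, 30, 201); #c72c41 → (199, 44, 65).
R = 248 + 0.0385 × (199 − 248) = 246.113 → 246
G = 30 + 0.0385 × (44 − 30) = 30.539 → 31
B = 201 + 0.0385 × (65 − 201) = 195.764 → 196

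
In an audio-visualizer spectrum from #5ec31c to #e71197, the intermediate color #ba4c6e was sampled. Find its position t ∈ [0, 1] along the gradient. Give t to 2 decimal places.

Invert the lerp on the G channel (largest span, 178): t = (76 − 195) / (17 − 195) = -119/-178 = 0.66854.
Check on R: (186 − 94)/(231 − 94) = 0.6715 ✓

0.67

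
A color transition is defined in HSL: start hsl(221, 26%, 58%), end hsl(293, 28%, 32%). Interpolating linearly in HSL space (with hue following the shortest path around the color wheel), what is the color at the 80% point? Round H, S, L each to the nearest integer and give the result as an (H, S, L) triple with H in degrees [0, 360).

(279, 28, 37)

Hue arc: Δh = 293 − 221 = 72° (|Δh| ≤ 180, already the shorter path).
H = 221 + 0.8 × (72) = 278.6 → 279°
S = 26 + 0.8 × (28 − 26) = 27.6 → 28%
L = 58 + 0.8 × (32 − 58) = 37.2 → 37%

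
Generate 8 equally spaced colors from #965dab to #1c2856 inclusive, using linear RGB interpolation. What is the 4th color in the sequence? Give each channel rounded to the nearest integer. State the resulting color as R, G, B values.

With 8 swatches and endpoints inclusive, swatch 4 sits at t = (4 − 1)/(8 − 1) = 3/7 ≈ 0.4286.
#965dab → (150, 93, 171); #1c2856 → (28, 40, 86).
R = 150 + 0.4286 × (28 − 150) = 97.711 → 98
G = 93 + 0.4286 × (40 − 93) = 70.284 → 70
B = 171 + 0.4286 × (86 − 171) = 134.569 → 135

(98, 70, 135)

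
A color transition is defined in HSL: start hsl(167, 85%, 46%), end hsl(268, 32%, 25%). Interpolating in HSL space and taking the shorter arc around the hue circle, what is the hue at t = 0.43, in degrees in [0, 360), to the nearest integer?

Hue arc: Δh = 268 − 167 = 101° (|Δh| ≤ 180, already the shorter path).
H = 167 + 0.43 × (101) = 210.43 → 210°

210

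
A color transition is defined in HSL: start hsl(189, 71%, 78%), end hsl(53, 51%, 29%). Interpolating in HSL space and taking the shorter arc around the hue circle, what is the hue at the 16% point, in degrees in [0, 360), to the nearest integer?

Hue arc: Δh = 53 − 189 = -136° (|Δh| ≤ 180, already the shorter path).
H = 189 + 0.16 × (-136) = 167.24 → 167°

167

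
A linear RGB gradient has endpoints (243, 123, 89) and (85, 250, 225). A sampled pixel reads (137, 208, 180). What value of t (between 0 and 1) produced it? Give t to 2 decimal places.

Invert the lerp on the R channel (largest span, 158): t = (137 − 243) / (85 − 243) = -106/-158 = 0.67089.
Check on G: (208 − 123)/(250 − 123) = 0.6693 ✓

0.67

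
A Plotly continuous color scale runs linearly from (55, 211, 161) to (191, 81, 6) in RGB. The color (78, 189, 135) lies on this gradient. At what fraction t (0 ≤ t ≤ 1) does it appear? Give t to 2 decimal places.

0.17

Invert the lerp on the B channel (largest span, 155): t = (135 − 161) / (6 − 161) = -26/-155 = 0.16774.
Check on R: (78 − 55)/(191 − 55) = 0.1691 ✓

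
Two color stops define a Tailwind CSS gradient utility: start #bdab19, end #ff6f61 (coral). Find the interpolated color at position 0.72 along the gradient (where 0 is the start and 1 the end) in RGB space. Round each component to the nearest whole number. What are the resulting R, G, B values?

#bdab19 → (189, 171, 25); #ff6f61 → (255, 111, 97).
R = 189 + 0.72 × (255 − 189) = 189 + 0.72 × 66 = 236.52 → 237
G = 171 + 0.72 × (111 − 171) = 171 + 0.72 × -60 = 127.8 → 128
B = 25 + 0.72 × (97 − 25) = 25 + 0.72 × 72 = 76.84 → 77
So the blended color is (237, 128, 77), about #ed804d.

(237, 128, 77)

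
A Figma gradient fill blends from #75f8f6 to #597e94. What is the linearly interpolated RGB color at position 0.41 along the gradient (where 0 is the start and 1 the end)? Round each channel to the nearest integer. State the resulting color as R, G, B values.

(106, 198, 206)

#75f8f6 → (117, 248, 246); #597e94 → (89, 126, 148).
R = 117 + 0.41 × (89 − 117) = 117 + 0.41 × -28 = 105.52 → 106
G = 248 + 0.41 × (126 − 248) = 248 + 0.41 × -122 = 197.98 → 198
B = 246 + 0.41 × (148 − 246) = 246 + 0.41 × -98 = 205.82 → 206
So the blended color is (106, 198, 206), about #6ac6ce.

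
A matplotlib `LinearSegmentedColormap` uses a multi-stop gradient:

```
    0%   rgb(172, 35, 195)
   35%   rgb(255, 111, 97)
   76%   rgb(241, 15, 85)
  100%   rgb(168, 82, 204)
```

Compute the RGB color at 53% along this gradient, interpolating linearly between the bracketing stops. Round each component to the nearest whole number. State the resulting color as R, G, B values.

53% lies between the 35% and 76% stops, so the local fraction is t = (53 − 35)/(76 − 35) = 18/41 ≈ 0.439.
R = 255 + 0.439 × (241 − 255) = 248.854 → 249
G = 111 + 0.439 × (15 − 111) = 68.856 → 69
B = 97 + 0.439 × (85 − 97) = 91.732 → 92

(249, 69, 92)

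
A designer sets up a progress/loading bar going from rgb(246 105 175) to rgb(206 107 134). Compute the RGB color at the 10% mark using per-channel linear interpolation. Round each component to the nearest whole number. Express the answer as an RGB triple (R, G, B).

10% corresponds to t = 0.1.
R = 246 + 0.1 × (206 − 246) = 246 + 0.1 × -40 = 242 → 242
G = 105 + 0.1 × (107 − 105) = 105 + 0.1 × 2 = 105.2 → 105
B = 175 + 0.1 × (134 − 175) = 175 + 0.1 × -41 = 170.9 → 171

(242, 105, 171)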